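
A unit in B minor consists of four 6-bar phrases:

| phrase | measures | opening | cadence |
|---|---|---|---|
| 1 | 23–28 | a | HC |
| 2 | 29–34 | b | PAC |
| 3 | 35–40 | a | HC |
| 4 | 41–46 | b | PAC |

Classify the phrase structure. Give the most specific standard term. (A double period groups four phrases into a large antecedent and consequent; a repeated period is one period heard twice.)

repeated period

The cadence pattern HC–PAC–HC–PAC is weak–strong twice, and phrases 3–4 restate phrases 1–2: a period heard twice, not a double period (which would end weakly at phrase 2).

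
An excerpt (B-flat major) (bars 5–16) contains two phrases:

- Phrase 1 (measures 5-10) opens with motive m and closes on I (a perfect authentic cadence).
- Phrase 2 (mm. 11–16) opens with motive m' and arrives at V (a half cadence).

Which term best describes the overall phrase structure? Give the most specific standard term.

phrase group

The second phrase closes with a half cadence, which is not stronger than the first phrase's perfect authentic cadence; without a weak→strong cadential pair there is no antecedent–consequent relationship, so this is a phrase group rather than a period.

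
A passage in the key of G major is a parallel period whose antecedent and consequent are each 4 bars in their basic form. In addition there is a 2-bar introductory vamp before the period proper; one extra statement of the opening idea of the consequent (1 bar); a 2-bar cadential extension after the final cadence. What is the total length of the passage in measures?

Basic parallel period: 4 + 4 = 8 bars.
8 (basic form) + 2 (introduction) + 1 (extra statement) + 2 (cadential extension) = 13.

13 measures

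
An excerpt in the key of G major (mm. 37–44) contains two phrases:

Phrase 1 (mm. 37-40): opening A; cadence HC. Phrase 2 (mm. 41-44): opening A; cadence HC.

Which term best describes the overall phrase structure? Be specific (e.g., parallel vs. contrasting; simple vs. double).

repeated phrase

Both phrases have the same opening (A) and the same cadence (half cadence): the second is a restatement, not a consequent, so this is a repeated phrase rather than a period.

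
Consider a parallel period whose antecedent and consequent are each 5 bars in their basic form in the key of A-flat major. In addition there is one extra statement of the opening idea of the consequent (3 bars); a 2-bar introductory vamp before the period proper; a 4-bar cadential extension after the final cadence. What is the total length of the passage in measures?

19 measures

Basic parallel period: 5 + 5 = 10 bars.
10 (basic form) + 3 (extra statement) + 2 (introduction) + 4 (cadential extension) = 19.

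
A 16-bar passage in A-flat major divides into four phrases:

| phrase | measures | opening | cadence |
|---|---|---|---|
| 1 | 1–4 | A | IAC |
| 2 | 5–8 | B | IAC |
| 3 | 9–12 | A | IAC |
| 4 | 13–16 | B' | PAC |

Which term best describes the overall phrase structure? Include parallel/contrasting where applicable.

parallel double period

Four phrases in two halves: the first half (bars 1–8) ends with an imperfect authentic cadence, the second (bars 9–16) with a perfect authentic cadence — a large antecedent–consequent pair, i.e. a double period.
Phrase 3 begins with the same material as phrase 1, making it parallel.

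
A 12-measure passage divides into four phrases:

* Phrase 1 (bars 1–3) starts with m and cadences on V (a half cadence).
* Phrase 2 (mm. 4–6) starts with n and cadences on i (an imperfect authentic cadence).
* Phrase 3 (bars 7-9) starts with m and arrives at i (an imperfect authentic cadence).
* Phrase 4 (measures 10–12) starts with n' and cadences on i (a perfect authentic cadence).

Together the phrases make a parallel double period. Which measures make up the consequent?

measures 7–12

In a double period the first pair of phrases (ending imperfect authentic cadence) is the large antecedent and the second pair (ending perfect authentic cadence) is the large consequent; the consequent is measures 7–12.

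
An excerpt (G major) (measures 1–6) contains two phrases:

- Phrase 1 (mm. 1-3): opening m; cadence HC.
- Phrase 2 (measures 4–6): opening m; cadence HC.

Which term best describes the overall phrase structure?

Both phrases have the same opening (m) and the same cadence (half cadence): the second is a restatement, not a consequent, so this is a repeated phrase rather than a period.

repeated phrase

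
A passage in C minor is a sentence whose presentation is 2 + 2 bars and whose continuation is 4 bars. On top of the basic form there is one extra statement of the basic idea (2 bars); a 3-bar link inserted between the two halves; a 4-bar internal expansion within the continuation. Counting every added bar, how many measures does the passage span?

Basic sentence: 2 + 2 + 4 = 8 bars.
8 (basic form) + 2 (extra statement) + 3 (link) + 4 (internal expansion) = 17.

17 measures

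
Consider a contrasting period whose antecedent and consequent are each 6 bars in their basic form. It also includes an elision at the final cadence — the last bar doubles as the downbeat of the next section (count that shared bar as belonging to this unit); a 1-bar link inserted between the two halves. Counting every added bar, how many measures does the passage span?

Basic contrasting period: 6 + 6 = 12 bars.
12 (basic form) + 1 (link) = 13.
The elision shares a bar with the next section but does not change this unit's count.

13 measures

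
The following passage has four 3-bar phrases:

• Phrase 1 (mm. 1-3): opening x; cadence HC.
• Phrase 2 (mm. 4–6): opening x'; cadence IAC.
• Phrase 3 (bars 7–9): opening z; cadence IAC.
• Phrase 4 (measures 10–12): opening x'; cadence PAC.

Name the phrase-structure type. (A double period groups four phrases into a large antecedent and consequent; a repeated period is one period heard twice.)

Four phrases in two halves: the first half (measures 1–6) ends with an imperfect authentic cadence, the second (mm. 7–12) with a perfect authentic cadence — a large antecedent–consequent pair, i.e. a double period.
Phrase 3 begins with different material from phrase 1, making it contrasting.

contrasting double period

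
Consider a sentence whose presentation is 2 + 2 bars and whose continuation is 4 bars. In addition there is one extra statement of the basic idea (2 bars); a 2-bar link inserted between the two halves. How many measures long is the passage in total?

12 measures

Basic sentence: 2 + 2 + 4 = 8 bars.
8 (basic form) + 2 (extra statement) + 2 (link) = 12.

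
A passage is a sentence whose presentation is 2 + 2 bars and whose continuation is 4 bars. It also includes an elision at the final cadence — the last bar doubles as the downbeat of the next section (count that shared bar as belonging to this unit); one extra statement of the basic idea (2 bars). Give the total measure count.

10 measures

Basic sentence: 2 + 2 + 4 = 8 bars.
8 (basic form) + 2 (extra statement) = 10.
The elision shares a bar with the next section but does not change this unit's count.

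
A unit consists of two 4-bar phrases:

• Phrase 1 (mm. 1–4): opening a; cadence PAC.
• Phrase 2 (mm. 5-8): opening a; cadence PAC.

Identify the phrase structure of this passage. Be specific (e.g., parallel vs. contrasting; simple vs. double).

Both phrases have the same opening (a) and the same cadence (perfect authentic cadence): the second is a restatement, not a consequent, so this is a repeated phrase rather than a period.

repeated phrase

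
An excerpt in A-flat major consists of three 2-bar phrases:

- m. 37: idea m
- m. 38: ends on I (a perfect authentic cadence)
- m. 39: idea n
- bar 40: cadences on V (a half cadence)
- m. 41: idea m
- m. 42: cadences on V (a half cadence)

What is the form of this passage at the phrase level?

phrase group

The final phrase closes with a half cadence, which is not stronger than the preceding half cadence; the 3 phrases lack an overall antecedent–consequent design and so form a phrase group.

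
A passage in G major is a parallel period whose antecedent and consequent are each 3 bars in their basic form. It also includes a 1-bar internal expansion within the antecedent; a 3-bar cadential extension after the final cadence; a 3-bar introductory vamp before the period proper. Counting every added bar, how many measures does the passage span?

13 measures

Basic parallel period: 3 + 3 = 6 bars.
6 (basic form) + 1 (internal expansion) + 3 (cadential extension) + 3 (introduction) = 13.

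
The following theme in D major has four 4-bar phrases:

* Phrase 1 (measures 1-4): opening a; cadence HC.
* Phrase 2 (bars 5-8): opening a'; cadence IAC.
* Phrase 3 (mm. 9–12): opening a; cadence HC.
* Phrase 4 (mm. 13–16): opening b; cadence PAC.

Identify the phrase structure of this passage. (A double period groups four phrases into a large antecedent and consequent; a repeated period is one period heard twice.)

parallel double period

Four phrases in two halves: the first half (mm. 1–8) ends with an imperfect authentic cadence, the second (measures 9–16) with a perfect authentic cadence — a large antecedent–consequent pair, i.e. a double period.
Phrase 3 begins with the same material as phrase 1, making it parallel.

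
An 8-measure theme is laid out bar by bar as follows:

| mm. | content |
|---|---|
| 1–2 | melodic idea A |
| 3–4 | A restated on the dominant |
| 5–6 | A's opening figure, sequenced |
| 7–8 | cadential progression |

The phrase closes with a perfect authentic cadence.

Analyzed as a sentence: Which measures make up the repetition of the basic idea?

The presentation of a sentence is the basic idea (mm. 1–2) plus its repetition (measures 3–4); the repetition of the basic idea is therefore mm. 3-4.

measures 3–4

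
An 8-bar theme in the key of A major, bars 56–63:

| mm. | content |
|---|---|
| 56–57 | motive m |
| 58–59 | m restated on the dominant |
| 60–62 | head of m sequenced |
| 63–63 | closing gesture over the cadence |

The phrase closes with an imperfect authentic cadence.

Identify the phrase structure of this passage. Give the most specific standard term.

sentence

Basic idea (measures 56–57) + its repetition (measures 58–59) form the presentation; fragmentation and cadence (bars 60-63) form the continuation — the 8-bar whole is a sentence.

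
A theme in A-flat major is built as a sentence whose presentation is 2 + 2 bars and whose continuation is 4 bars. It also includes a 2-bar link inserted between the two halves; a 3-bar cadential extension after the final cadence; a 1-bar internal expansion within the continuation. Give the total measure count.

14 measures

Basic sentence: 2 + 2 + 4 = 8 bars.
8 (basic form) + 2 (link) + 3 (cadential extension) + 1 (internal expansion) = 14.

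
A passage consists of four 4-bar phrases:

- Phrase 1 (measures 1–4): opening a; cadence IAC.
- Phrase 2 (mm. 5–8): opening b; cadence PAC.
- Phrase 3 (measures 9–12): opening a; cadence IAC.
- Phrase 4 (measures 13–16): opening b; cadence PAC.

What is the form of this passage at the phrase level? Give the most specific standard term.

The cadence pattern IAC–PAC–IAC–PAC is weak–strong twice, and phrases 3–4 restate phrases 1–2: a period heard twice, not a double period (which would end weakly at phrase 2).

repeated period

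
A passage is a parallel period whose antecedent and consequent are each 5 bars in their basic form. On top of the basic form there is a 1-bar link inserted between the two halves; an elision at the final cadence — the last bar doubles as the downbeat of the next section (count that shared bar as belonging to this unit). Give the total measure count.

Basic parallel period: 5 + 5 = 10 bars.
10 (basic form) + 1 (link) = 11.
The elision shares a bar with the next section but does not change this unit's count.

11 measures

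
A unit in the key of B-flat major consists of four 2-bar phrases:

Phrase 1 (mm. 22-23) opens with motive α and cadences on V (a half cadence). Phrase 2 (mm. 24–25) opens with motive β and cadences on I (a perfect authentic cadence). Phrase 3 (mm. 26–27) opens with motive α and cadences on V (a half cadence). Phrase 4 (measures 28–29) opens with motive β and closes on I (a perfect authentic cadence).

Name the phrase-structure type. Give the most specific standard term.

The cadence pattern HC–PAC–HC–PAC is weak–strong twice, and phrases 3–4 restate phrases 1–2: a period heard twice, not a double period (which would end weakly at phrase 2).

repeated period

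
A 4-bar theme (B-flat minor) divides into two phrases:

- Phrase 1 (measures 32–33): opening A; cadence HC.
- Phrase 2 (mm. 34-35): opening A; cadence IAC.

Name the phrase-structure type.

Phrase 1 ends with a half cadence (weaker) and phrase 2 with an imperfect authentic cadence (stronger): antecedent + consequent = a period.
The two phrases open with the same material (A / A), so the period is parallel.

parallel period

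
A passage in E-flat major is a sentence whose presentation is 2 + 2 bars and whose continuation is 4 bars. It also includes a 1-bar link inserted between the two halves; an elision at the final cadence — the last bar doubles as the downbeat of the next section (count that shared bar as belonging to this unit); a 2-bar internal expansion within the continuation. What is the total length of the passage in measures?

11 measures

Basic sentence: 2 + 2 + 4 = 8 bars.
8 (basic form) + 1 (link) + 2 (internal expansion) = 11.
The elision shares a bar with the next section but does not change this unit's count.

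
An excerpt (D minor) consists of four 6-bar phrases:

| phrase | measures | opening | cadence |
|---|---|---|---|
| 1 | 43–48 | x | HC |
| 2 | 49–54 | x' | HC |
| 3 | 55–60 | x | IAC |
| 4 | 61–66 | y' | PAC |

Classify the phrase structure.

Four phrases in two halves: the first half (bars 43-54) ends with a half cadence, the second (mm. 55–66) with a perfect authentic cadence — a large antecedent–consequent pair, i.e. a double period.
Phrase 3 begins with the same material as phrase 1, making it parallel.

parallel double period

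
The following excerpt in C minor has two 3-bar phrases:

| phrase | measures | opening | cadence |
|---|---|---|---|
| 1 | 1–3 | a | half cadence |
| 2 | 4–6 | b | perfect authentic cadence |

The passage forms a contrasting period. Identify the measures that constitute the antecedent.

The antecedent is the phrase ending with the weaker cadence (half cadence, phrase 1) and the consequent the one ending more conclusively (perfect authentic cadence, phrase 2); the antecedent is measures 1–3.

measures 1–3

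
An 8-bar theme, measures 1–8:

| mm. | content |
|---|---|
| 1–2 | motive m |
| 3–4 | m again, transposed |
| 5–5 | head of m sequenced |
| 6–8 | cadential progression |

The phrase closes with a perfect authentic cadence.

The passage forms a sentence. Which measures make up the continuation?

measures 5–8

After the presentation (mm. 1–4), the continuation covers the fragmentation through the cadence: bars 5–8.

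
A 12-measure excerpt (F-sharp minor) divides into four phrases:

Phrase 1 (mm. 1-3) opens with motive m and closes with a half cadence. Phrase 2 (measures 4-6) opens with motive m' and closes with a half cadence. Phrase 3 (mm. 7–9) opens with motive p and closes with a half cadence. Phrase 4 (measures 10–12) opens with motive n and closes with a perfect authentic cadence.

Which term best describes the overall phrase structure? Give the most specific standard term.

contrasting double period

Four phrases in two halves: the first half (mm. 1–6) ends with a half cadence, the second (measures 7–12) with a perfect authentic cadence — a large antecedent–consequent pair, i.e. a double period.
Phrase 3 begins with different material from phrase 1, making it contrasting.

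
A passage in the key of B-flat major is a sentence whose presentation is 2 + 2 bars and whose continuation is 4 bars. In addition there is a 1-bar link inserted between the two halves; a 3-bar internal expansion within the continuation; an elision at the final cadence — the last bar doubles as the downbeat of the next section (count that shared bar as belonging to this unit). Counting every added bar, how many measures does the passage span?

Basic sentence: 2 + 2 + 4 = 8 bars.
8 (basic form) + 1 (link) + 3 (internal expansion) = 12.
The elision shares a bar with the next section but does not change this unit's count.

12 measures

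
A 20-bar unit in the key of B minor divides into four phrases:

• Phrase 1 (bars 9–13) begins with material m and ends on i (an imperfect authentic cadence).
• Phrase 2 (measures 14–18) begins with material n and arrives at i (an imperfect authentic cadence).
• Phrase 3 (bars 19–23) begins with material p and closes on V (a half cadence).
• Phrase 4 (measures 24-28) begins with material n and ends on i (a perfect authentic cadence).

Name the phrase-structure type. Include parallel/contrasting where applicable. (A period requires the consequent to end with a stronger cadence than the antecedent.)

contrasting double period

Four phrases in two halves: the first half (bars 9–18) ends with an imperfect authentic cadence, the second (measures 19–28) with a perfect authentic cadence — a large antecedent–consequent pair, i.e. a double period.
Phrase 3 begins with different material from phrase 1, making it contrasting.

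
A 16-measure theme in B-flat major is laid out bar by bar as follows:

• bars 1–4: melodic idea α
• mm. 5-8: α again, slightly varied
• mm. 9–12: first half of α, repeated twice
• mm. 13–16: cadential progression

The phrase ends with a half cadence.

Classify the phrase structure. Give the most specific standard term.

Basic idea (mm. 1-4) + its repetition (mm. 5–8) form the presentation; fragmentation and cadence (mm. 9-16) form the continuation — the 16-bar whole is a sentence.

sentence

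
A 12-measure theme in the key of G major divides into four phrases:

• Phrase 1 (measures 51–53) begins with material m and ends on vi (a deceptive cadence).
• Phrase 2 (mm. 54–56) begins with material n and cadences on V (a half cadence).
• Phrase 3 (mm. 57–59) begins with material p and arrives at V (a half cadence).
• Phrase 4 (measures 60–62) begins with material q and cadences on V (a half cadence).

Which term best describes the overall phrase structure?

phrase group

Phrase 4 ends with a half cadence, no stronger than phrase 2's half cadence, so the four phrases do not form a double period; nor do phrases 3–4 duplicate 1–2, so it is not a repeated period. With no phrase reaching a conclusive cadence, the passage is a phrase group.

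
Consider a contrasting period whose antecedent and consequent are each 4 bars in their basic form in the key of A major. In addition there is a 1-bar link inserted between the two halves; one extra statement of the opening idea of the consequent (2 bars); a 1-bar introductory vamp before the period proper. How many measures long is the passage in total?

12 measures

Basic contrasting period: 4 + 4 = 8 bars.
8 (basic form) + 1 (link) + 2 (extra statement) + 1 (introduction) = 12.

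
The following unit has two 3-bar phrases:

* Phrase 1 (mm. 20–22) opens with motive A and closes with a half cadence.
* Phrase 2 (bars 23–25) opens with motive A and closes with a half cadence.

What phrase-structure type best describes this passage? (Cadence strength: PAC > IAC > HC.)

Both phrases have the same opening (A) and the same cadence (half cadence): the second is a restatement, not a consequent, so this is a repeated phrase rather than a period.

repeated phrase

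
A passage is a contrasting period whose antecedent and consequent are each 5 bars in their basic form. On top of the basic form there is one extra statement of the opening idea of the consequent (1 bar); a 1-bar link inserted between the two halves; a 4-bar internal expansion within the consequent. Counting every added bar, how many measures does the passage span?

16 measures

Basic contrasting period: 5 + 5 = 10 bars.
10 (basic form) + 1 (extra statement) + 1 (link) + 4 (internal expansion) = 16.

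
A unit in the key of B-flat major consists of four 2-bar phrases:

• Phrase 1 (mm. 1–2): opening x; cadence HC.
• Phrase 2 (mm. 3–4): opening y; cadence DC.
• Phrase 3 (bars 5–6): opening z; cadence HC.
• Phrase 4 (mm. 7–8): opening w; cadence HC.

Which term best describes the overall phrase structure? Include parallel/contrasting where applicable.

Phrase 4 ends with a half cadence, no stronger than phrase 2's deceptive cadence, so the four phrases do not form a double period; nor do phrases 3–4 duplicate 1–2, so it is not a repeated period. With no phrase reaching a conclusive cadence, the passage is a phrase group.

phrase group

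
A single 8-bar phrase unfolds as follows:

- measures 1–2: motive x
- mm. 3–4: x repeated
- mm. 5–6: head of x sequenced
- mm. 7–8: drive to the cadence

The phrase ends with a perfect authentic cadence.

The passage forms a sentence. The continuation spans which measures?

After the presentation (measures 1–4), the continuation covers the fragmentation through the cadence: bars 5–8.

measures 5–8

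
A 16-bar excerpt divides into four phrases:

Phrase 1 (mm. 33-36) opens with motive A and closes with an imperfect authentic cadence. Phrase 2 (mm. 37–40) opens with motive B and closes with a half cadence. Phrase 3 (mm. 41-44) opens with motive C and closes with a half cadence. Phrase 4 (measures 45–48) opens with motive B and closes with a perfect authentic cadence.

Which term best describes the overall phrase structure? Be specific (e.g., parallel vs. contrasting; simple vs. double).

Four phrases in two halves: the first half (mm. 33-40) ends with a half cadence, the second (bars 41-48) with a perfect authentic cadence — a large antecedent–consequent pair, i.e. a double period.
Phrase 3 begins with different material from phrase 1, making it contrasting.

contrasting double period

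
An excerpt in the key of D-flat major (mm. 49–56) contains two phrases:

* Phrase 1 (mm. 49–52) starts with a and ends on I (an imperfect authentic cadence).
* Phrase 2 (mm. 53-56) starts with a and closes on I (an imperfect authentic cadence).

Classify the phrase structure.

repeated phrase

Both phrases have the same opening (a) and the same cadence (imperfect authentic cadence): the second is a restatement, not a consequent, so this is a repeated phrase rather than a period.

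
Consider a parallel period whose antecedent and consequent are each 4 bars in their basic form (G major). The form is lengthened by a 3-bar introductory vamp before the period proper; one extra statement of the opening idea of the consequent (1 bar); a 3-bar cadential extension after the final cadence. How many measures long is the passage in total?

Basic parallel period: 4 + 4 = 8 bars.
8 (basic form) + 3 (introduction) + 1 (extra statement) + 3 (cadential extension) = 15.

15 measures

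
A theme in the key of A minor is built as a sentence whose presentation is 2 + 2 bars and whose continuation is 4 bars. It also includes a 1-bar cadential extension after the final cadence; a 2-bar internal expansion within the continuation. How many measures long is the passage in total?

Basic sentence: 2 + 2 + 4 = 8 bars.
8 (basic form) + 1 (cadential extension) + 2 (internal expansion) = 11.

11 measures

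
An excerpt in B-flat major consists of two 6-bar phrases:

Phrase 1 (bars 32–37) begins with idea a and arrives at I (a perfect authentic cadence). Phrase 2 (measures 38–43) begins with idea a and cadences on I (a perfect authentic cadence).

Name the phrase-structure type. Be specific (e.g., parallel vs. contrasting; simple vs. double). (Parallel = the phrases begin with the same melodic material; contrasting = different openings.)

repeated phrase

Both phrases have the same opening (a) and the same cadence (perfect authentic cadence): the second is a restatement, not a consequent, so this is a repeated phrase rather than a period.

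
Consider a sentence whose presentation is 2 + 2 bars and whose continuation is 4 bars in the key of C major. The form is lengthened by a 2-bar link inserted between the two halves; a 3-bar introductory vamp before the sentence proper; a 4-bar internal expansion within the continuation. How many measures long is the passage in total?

17 measures

Basic sentence: 2 + 2 + 4 = 8 bars.
8 (basic form) + 2 (link) + 3 (introduction) + 4 (internal expansion) = 17.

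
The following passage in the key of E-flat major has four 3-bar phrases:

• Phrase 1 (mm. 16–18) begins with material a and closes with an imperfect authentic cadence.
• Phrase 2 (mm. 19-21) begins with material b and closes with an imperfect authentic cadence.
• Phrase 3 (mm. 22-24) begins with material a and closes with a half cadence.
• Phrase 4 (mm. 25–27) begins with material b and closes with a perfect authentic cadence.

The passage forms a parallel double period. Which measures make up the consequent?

In a double period the four phrases pair into a large antecedent (phrases 1–2, ending imperfect authentic cadence) and a large consequent (phrases 3–4, ending perfect authentic cadence). The consequent spans mm. 22–27.

measures 22–27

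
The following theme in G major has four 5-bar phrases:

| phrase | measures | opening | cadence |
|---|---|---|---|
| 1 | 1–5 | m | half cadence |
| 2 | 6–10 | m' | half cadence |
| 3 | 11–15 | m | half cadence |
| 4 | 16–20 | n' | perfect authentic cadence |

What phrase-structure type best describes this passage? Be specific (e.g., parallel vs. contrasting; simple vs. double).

parallel double period

Four phrases in two halves: the first half (bars 1–10) ends with a half cadence, the second (mm. 11–20) with a perfect authentic cadence — a large antecedent–consequent pair, i.e. a double period.
Phrase 3 begins with the same material as phrase 1, making it parallel.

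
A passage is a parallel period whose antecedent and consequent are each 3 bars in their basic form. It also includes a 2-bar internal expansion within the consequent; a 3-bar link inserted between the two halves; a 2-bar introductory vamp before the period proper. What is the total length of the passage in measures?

13 measures

Basic parallel period: 3 + 3 = 6 bars.
6 (basic form) + 2 (internal expansion) + 3 (link) + 2 (introduction) = 13.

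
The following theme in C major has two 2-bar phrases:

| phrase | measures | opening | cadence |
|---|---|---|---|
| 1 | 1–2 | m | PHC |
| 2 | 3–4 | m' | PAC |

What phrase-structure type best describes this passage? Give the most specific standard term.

Phrase 1 ends with a Phrygian half cadence (weaker) and phrase 2 with a perfect authentic cadence (stronger): antecedent + consequent = a period.
The two phrases open with the same material (m / m'), so the period is parallel.

parallel period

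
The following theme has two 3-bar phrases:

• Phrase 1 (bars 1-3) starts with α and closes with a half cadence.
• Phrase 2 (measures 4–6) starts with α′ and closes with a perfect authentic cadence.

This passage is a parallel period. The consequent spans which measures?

The antecedent is the phrase ending with the weaker cadence (half cadence, phrase 1) and the consequent the one ending more conclusively (perfect authentic cadence, phrase 2); the consequent is mm. 4-6.

measures 4–6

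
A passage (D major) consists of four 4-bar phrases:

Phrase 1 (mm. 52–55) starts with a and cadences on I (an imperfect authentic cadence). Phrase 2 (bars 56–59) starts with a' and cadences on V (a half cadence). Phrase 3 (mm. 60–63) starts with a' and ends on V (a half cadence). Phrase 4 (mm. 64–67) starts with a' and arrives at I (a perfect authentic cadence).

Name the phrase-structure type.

Four phrases in two halves: the first half (mm. 52-59) ends with a half cadence, the second (bars 60–67) with a perfect authentic cadence — a large antecedent–consequent pair, i.e. a double period.
Phrase 3 begins with the same material as phrase 1, making it parallel.

parallel double period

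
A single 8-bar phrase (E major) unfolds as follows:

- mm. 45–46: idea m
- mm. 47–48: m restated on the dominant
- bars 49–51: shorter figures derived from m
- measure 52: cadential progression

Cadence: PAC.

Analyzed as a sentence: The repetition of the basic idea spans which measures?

The presentation of a sentence is the basic idea (mm. 45–46) plus its repetition (measures 47-48); the repetition of the basic idea is therefore mm. 47–48.

measures 47–48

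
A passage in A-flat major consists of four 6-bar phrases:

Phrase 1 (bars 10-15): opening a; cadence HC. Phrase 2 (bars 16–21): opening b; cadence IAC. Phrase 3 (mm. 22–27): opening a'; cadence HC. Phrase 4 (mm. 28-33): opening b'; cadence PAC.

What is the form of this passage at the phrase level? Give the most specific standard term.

parallel double period

Four phrases in two halves: the first half (measures 10-21) ends with an imperfect authentic cadence, the second (mm. 22–33) with a perfect authentic cadence — a large antecedent–consequent pair, i.e. a double period.
Phrase 3 begins with the same material as phrase 1, making it parallel.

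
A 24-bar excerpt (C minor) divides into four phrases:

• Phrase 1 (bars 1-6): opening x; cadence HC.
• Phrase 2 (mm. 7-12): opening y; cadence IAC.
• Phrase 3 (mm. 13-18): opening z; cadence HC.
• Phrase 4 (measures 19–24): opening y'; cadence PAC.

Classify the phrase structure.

Four phrases in two halves: the first half (mm. 1-12) ends with an imperfect authentic cadence, the second (bars 13–24) with a perfect authentic cadence — a large antecedent–consequent pair, i.e. a double period.
Phrase 3 begins with different material from phrase 1, making it contrasting.

contrasting double period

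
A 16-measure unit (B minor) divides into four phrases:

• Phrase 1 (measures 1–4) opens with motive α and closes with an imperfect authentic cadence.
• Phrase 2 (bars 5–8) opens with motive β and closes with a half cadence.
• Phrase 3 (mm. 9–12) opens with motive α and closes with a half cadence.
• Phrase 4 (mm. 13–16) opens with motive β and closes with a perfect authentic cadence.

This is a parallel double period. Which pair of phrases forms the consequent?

In a double period the first pair of phrases (ending half cadence) is the large antecedent and the second pair (ending perfect authentic cadence) is the large consequent; the consequent is phrases 3 and 4.

phrases 3 and 4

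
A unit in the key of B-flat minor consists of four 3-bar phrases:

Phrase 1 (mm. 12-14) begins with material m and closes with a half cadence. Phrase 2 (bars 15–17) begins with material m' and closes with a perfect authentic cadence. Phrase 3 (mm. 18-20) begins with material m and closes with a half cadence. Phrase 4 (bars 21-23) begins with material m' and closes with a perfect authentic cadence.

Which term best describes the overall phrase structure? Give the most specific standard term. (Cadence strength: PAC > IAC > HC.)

repeated period

The cadence pattern HC–PAC–HC–PAC is weak–strong twice, and phrases 3–4 restate phrases 1–2: a period heard twice, not a double period (which would end weakly at phrase 2).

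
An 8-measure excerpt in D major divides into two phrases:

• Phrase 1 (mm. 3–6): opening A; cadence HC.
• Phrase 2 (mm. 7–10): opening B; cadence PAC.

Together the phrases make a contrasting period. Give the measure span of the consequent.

measures 7–10

The phrase ending with the weaker cadence (half cadence) is the antecedent; the one ending more conclusively (perfect authentic cadence) is the consequent. The consequent is measures 7–10.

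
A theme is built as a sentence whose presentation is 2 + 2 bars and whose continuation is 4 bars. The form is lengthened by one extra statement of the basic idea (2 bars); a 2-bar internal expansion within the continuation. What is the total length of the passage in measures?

12 measures

Basic sentence: 2 + 2 + 4 = 8 bars.
8 (basic form) + 2 (extra statement) + 2 (internal expansion) = 12.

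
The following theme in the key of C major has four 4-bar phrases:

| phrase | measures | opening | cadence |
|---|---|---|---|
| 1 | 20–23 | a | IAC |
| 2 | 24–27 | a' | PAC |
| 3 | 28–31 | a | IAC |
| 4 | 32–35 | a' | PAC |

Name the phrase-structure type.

repeated period

The cadence pattern IAC–PAC–IAC–PAC is weak–strong twice, and phrases 3–4 restate phrases 1–2: a period heard twice, not a double period (which would end weakly at phrase 2).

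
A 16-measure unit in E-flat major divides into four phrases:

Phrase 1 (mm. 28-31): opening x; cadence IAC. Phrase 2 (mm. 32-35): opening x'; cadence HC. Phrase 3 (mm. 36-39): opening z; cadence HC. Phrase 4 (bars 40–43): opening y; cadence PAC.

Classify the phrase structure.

contrasting double period

Four phrases in two halves: the first half (bars 28–35) ends with a half cadence, the second (mm. 36–43) with a perfect authentic cadence — a large antecedent–consequent pair, i.e. a double period.
Phrase 3 begins with different material from phrase 1, making it contrasting.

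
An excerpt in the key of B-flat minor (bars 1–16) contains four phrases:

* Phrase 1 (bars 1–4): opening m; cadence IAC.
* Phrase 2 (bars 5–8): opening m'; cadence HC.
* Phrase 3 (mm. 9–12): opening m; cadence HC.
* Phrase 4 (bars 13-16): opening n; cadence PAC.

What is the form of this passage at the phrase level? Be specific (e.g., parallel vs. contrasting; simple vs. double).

Four phrases in two halves: the first half (measures 1-8) ends with a half cadence, the second (bars 9-16) with a perfect authentic cadence — a large antecedent–consequent pair, i.e. a double period.
Phrase 3 begins with the same material as phrase 1, making it parallel.

parallel double period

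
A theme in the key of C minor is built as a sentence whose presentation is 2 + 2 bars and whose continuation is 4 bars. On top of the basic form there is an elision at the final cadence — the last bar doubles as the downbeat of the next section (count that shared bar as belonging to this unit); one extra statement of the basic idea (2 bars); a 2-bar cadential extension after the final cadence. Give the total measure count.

12 measures

Basic sentence: 2 + 2 + 4 = 8 bars.
8 (basic form) + 2 (extra statement) + 2 (cadential extension) = 12.
The elision shares a bar with the next section but does not change this unit's count.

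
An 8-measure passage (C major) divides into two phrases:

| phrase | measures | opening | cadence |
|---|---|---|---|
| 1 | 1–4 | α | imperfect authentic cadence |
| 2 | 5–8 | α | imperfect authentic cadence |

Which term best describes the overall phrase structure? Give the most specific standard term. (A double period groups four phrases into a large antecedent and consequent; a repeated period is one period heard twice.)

repeated phrase

Both phrases have the same opening (α) and the same cadence (imperfect authentic cadence): the second is a restatement, not a consequent, so this is a repeated phrase rather than a period.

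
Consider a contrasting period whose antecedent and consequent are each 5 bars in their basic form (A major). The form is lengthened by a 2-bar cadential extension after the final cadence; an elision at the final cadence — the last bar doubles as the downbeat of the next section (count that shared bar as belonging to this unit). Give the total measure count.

12 measures

Basic contrasting period: 5 + 5 = 10 bars.
10 (basic form) + 2 (cadential extension) = 12.
The elision shares a bar with the next section but does not change this unit's count.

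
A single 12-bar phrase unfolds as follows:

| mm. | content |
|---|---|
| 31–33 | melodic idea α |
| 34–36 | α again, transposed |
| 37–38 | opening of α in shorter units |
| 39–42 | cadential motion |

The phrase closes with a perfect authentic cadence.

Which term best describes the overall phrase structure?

sentence

Basic idea (mm. 31-33) + its repetition (mm. 34–36) form the presentation; fragmentation and cadence (bars 37-42) form the continuation — the 12-bar whole is a sentence.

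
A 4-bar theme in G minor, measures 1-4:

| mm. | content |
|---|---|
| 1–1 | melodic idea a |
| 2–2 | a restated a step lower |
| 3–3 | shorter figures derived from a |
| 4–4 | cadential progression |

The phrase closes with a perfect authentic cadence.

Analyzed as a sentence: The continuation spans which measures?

measures 3–4

After the presentation (measures 1–2), the continuation covers the fragmentation through the cadence: bars 3–4.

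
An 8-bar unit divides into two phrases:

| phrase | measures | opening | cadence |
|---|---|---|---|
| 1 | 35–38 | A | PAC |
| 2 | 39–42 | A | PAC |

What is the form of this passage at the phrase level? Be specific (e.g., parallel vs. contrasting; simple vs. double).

repeated phrase

Both phrases have the same opening (A) and the same cadence (perfect authentic cadence): the second is a restatement, not a consequent, so this is a repeated phrase rather than a period.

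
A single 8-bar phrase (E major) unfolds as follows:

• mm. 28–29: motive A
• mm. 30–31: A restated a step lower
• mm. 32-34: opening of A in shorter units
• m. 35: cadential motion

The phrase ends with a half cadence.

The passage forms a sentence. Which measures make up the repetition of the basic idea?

The presentation of a sentence is the basic idea (mm. 28–29) plus its repetition (mm. 30–31); the repetition of the basic idea is therefore measures 30–31.

measures 30–31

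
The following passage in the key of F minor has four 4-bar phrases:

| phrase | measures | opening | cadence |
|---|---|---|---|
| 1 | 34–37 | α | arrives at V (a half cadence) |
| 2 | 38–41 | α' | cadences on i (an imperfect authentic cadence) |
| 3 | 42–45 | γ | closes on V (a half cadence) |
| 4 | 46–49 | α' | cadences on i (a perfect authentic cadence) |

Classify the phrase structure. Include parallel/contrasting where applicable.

Four phrases in two halves: the first half (measures 34–41) ends with an imperfect authentic cadence, the second (bars 42–49) with a perfect authentic cadence — a large antecedent–consequent pair, i.e. a double period.
Phrase 3 begins with different material from phrase 1, making it contrasting.

contrasting double period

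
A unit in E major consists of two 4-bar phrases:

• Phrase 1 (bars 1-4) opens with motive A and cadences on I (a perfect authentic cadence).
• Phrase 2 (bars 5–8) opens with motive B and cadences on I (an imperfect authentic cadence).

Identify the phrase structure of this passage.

The second phrase closes with an imperfect authentic cadence, which is not stronger than the first phrase's perfect authentic cadence; without a weak→strong cadential pair there is no antecedent–consequent relationship, so this is a phrase group rather than a period.

phrase group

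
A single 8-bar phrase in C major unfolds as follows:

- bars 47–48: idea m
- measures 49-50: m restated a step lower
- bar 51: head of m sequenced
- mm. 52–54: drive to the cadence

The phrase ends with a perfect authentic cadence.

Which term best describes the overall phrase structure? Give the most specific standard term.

Basic idea (mm. 47-48) + its repetition (mm. 49-50) form the presentation; fragmentation and cadence (bars 51-54) form the continuation — the 8-bar whole is a sentence.

sentence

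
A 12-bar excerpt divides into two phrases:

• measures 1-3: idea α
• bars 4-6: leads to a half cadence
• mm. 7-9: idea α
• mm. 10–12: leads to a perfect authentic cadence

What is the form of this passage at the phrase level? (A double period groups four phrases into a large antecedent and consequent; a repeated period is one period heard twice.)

Phrase 1 ends with a half cadence (weaker) and phrase 2 with a perfect authentic cadence (stronger): antecedent + consequent = a period.
The two phrases open with the same material (α / α), so the period is parallel.

parallel period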